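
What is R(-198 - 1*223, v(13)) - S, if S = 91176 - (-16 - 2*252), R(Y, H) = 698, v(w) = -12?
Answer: -90998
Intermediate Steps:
S = 91696 (S = 91176 - (-16 - 504) = 91176 - 1*(-520) = 91176 + 520 = 91696)
R(-198 - 1*223, v(13)) - S = 698 - 1*91696 = 698 - 91696 = -90998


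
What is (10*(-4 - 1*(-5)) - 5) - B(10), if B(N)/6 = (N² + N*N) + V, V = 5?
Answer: -1225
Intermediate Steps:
B(N) = 30 + 12*N² (B(N) = 6*((N² + N*N) + 5) = 6*((N² + N²) + 5) = 6*(2*N² + 5) = 6*(5 + 2*N²) = 30 + 12*N²)
(10*(-4 - 1*(-5)) - 5) - B(10) = (10*(-4 - 1*(-5)) - 5) - (30 + 12*10²) = (10*(-4 + 5) - 5) - (30 + 12*100) = (10*1 - 5) - (30 + 1200) = (10 - 5) - 1*1230 = 5 - 1230 = -1225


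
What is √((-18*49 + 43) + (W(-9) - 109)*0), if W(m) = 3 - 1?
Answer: I*√839 ≈ 28.965*I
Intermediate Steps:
W(m) = 2
√((-18*49 + 43) + (W(-9) - 109)*0) = √((-18*49 + 43) + (2 - 109)*0) = √((-882 + 43) - 107*0) = √(-839 + 0) = √(-839) = I*√839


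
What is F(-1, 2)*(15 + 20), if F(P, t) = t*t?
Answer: 140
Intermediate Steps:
F(P, t) = t²
F(-1, 2)*(15 + 20) = 2²*(15 + 20) = 4*35 = 140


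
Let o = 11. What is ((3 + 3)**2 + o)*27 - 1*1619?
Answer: -350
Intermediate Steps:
((3 + 3)**2 + o)*27 - 1*1619 = ((3 + 3)**2 + 11)*27 - 1*1619 = (6**2 + 11)*27 - 1619 = (36 + 11)*27 - 1619 = 47*27 - 1619 = 1269 - 1619 = -350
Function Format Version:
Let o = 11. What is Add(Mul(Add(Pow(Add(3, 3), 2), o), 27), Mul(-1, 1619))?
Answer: -350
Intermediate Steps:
Add(Mul(Add(Pow(Add(3, 3), 2), o), 27), Mul(-1, 1619)) = Add(Mul(Add(Pow(Add(3, 3), 2), 11), 27), Mul(-1, 1619)) = Add(Mul(Add(Pow(6, 2), 11), 27), -1619) = Add(Mul(Add(36, 11), 27), -1619) = Add(Mul(47, 27), -1619) = Add(1269, -1619) = -350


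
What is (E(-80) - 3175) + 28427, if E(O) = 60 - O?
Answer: 25392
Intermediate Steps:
(E(-80) - 3175) + 28427 = ((60 - 1*(-80)) - 3175) + 28427 = ((60 + 80) - 3175) + 28427 = (140 - 3175) + 28427 = -3035 + 28427 = 25392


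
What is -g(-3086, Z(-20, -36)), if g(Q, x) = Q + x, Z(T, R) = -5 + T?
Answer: 3111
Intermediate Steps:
-g(-3086, Z(-20, -36)) = -(-3086 + (-5 - 20)) = -(-3086 - 25) = -1*(-3111) = 3111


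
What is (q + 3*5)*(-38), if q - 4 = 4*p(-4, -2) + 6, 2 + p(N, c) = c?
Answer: -342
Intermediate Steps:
p(N, c) = -2 + c
q = -6 (q = 4 + (4*(-2 - 2) + 6) = 4 + (4*(-4) + 6) = 4 + (-16 + 6) = 4 - 10 = -6)
(q + 3*5)*(-38) = (-6 + 3*5)*(-38) = (-6 + 15)*(-38) = 9*(-38) = -342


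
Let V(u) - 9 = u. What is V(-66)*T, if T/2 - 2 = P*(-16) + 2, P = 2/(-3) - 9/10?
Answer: -16568/5 ≈ -3313.6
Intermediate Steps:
V(u) = 9 + u
P = -47/30 (P = 2*(-⅓) - 9*⅒ = -⅔ - 9/10 = -47/30 ≈ -1.5667)
T = 872/15 (T = 4 + 2*(-47/30*(-16) + 2) = 4 + 2*(376/15 + 2) = 4 + 2*(406/15) = 4 + 812/15 = 872/15 ≈ 58.133)
V(-66)*T = (9 - 66)*(872/15) = -57*872/15 = -16568/5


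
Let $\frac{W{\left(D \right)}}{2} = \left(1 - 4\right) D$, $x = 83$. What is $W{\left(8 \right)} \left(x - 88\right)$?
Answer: $240$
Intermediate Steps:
$W{\left(D \right)} = - 6 D$ ($W{\left(D \right)} = 2 \left(1 - 4\right) D = 2 \left(- 3 D\right) = - 6 D$)
$W{\left(8 \right)} \left(x - 88\right) = \left(-6\right) 8 \left(83 - 88\right) = \left(-48\right) \left(-5\right) = 240$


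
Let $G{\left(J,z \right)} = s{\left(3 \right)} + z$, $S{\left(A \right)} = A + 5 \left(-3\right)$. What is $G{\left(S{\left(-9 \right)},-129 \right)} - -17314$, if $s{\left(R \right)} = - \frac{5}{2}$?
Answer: $\frac{34365}{2} \approx 17183.0$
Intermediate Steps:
$s{\left(R \right)} = - \frac{5}{2}$ ($s{\left(R \right)} = \left(-5\right) \frac{1}{2} = - \frac{5}{2}$)
$S{\left(A \right)} = -15 + A$ ($S{\left(A \right)} = A - 15 = -15 + A$)
$G{\left(J,z \right)} = - \frac{5}{2} + z$
$G{\left(S{\left(-9 \right)},-129 \right)} - -17314 = \left(- \frac{5}{2} - 129\right) - -17314 = - \frac{263}{2} + 17314 = \frac{34365}{2}$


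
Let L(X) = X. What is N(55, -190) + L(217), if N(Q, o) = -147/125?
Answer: 26978/125 ≈ 215.82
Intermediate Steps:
N(Q, o) = -147/125 (N(Q, o) = -147*1/125 = -147/125)
N(55, -190) + L(217) = -147/125 + 217 = 26978/125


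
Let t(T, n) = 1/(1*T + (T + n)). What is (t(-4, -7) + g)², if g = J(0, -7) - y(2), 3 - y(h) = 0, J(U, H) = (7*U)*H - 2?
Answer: 5776/225 ≈ 25.671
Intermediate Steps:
J(U, H) = -2 + 7*H*U (J(U, H) = 7*H*U - 2 = -2 + 7*H*U)
y(h) = 3 (y(h) = 3 - 1*0 = 3 + 0 = 3)
t(T, n) = 1/(n + 2*T) (t(T, n) = 1/(T + (T + n)) = 1/(n + 2*T))
g = -5 (g = (-2 + 7*(-7)*0) - 1*3 = (-2 + 0) - 3 = -2 - 3 = -5)
(t(-4, -7) + g)² = (1/(-7 + 2*(-4)) - 5)² = (1/(-7 - 8) - 5)² = (1/(-15) - 5)² = (-1/15 - 5)² = (-76/15)² = 5776/225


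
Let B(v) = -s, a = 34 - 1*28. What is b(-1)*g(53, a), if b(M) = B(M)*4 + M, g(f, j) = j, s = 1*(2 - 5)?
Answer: 66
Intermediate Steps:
a = 6 (a = 34 - 28 = 6)
s = -3 (s = 1*(-3) = -3)
B(v) = 3 (B(v) = -1*(-3) = 3)
b(M) = 12 + M (b(M) = 3*4 + M = 12 + M)
b(-1)*g(53, a) = (12 - 1)*6 = 11*6 = 66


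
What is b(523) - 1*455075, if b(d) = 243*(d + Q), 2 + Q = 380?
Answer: -236132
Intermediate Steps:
Q = 378 (Q = -2 + 380 = 378)
b(d) = 91854 + 243*d (b(d) = 243*(d + 378) = 243*(378 + d) = 91854 + 243*d)
b(523) - 1*455075 = (91854 + 243*523) - 1*455075 = (91854 + 127089) - 455075 = 218943 - 455075 = -236132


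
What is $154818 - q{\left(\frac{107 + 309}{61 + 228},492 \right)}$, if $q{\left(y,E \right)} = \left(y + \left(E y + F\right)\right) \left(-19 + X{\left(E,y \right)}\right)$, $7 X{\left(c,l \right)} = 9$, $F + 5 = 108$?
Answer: $\frac{20136402}{119} \approx 1.6921 \cdot 10^{5}$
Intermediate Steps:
$F = 103$ ($F = -5 + 108 = 103$)
$X{\left(c,l \right)} = \frac{9}{7}$ ($X{\left(c,l \right)} = \frac{1}{7} \cdot 9 = \frac{9}{7}$)
$q{\left(y,E \right)} = - \frac{12772}{7} - \frac{124 y}{7} - \frac{124 E y}{7}$ ($q{\left(y,E \right)} = \left(y + \left(E y + 103\right)\right) \left(-19 + \frac{9}{7}\right) = \left(y + \left(103 + E y\right)\right) \left(- \frac{124}{7}\right) = \left(103 + y + E y\right) \left(- \frac{124}{7}\right) = - \frac{12772}{7} - \frac{124 y}{7} - \frac{124 E y}{7}$)
$154818 - q{\left(\frac{107 + 309}{61 + 228},492 \right)} = 154818 - \left(- \frac{12772}{7} - \frac{124 \frac{107 + 309}{61 + 228}}{7} - \frac{61008 \frac{107 + 309}{61 + 228}}{7}\right) = 154818 - \left(- \frac{12772}{7} - \frac{124 \cdot \frac{416}{289}}{7} - \frac{61008 \cdot \frac{416}{289}}{7}\right) = 154818 - \left(- \frac{12772}{7} - \frac{124 \cdot 416 \cdot \frac{1}{289}}{7} - \frac{61008 \cdot 416 \cdot \frac{1}{289}}{7}\right) = 154818 - \left(- \frac{12772}{7} - \frac{51584}{2023} - \frac{61008}{7} \cdot \frac{416}{289}\right) = 154818 - \left(- \frac{12772}{7} - \frac{51584}{2023} - \frac{25379328}{2023}\right) = 154818 - - \frac{1713060}{119} = 154818 + \frac{1713060}{119} = \frac{20136402}{119}$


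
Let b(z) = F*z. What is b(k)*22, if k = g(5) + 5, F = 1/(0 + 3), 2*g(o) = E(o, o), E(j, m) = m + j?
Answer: 220/3 ≈ 73.333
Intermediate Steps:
E(j, m) = j + m
g(o) = o (g(o) = (o + o)/2 = (2*o)/2 = o)
F = ⅓ (F = 1/3 = ⅓ ≈ 0.33333)
k = 10 (k = 5 + 5 = 10)
b(z) = z/3
b(k)*22 = ((⅓)*10)*22 = (10/3)*22 = 220/3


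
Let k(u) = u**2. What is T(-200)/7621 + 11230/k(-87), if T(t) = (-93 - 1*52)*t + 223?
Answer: 306772717/57683349 ≈ 5.3182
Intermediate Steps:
T(t) = 223 - 145*t (T(t) = (-93 - 52)*t + 223 = -145*t + 223 = 223 - 145*t)
T(-200)/7621 + 11230/k(-87) = (223 - 145*(-200))/7621 + 11230/((-87)**2) = (223 + 29000)*(1/7621) + 11230/7569 = 29223*(1/7621) + 11230*(1/7569) = 29223/7621 + 11230/7569 = 306772717/57683349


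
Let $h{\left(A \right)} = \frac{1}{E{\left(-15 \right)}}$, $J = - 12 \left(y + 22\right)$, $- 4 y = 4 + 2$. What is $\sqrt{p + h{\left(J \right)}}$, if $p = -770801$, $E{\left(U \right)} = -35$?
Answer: $\frac{2 i \sqrt{236057815}}{35} \approx 877.95 i$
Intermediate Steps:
$y = - \frac{3}{2}$ ($y = - \frac{4 + 2}{4} = \left(- \frac{1}{4}\right) 6 = - \frac{3}{2} \approx -1.5$)
$J = -246$ ($J = - 12 \left(- \frac{3}{2} + 22\right) = \left(-12\right) \frac{41}{2} = -246$)
$h{\left(A \right)} = - \frac{1}{35}$ ($h{\left(A \right)} = \frac{1}{-35} = - \frac{1}{35}$)
$\sqrt{p + h{\left(J \right)}} = \sqrt{-770801 - \frac{1}{35}} = \sqrt{- \frac{26978036}{35}} = \frac{2 i \sqrt{236057815}}{35}$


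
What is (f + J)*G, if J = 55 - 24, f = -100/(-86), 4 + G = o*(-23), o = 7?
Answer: -228195/43 ≈ -5306.9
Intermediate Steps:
G = -165 (G = -4 + 7*(-23) = -4 - 161 = -165)
f = 50/43 (f = -100*(-1/86) = 50/43 ≈ 1.1628)
J = 31
(f + J)*G = (50/43 + 31)*(-165) = (1383/43)*(-165) = -228195/43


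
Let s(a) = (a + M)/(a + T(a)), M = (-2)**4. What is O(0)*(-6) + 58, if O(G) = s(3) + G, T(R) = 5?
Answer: 175/4 ≈ 43.750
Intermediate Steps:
M = 16
s(a) = (16 + a)/(5 + a) (s(a) = (a + 16)/(a + 5) = (16 + a)/(5 + a))
O(G) = 19/8 + G (O(G) = (16 + 3)/(5 + 3) + G = 19/8 + G)
O(0)*(-6) + 58 = (19/8 + 0)*(-6) + 58 = (19/8)*(-6) + 58 = -57/4 + 58 = 175/4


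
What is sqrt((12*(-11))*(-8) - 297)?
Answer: sqrt(759) ≈ 27.550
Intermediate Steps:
sqrt((12*(-11))*(-8) - 297) = sqrt(-132*(-8) - 297) = sqrt(1056 - 297) = sqrt(759)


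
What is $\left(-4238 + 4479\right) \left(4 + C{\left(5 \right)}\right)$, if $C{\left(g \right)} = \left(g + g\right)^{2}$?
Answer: $25064$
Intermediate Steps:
$C{\left(g \right)} = 4 g^{2}$ ($C{\left(g \right)} = \left(2 g\right)^{2} = 4 g^{2}$)
$\left(-4238 + 4479\right) \left(4 + C{\left(5 \right)}\right) = \left(-4238 + 4479\right) \left(4 + 4 \cdot 5^{2}\right) = 241 \left(4 + 4 \cdot 25\right) = 241 \left(4 + 100\right) = 241 \cdot 104 = 25064$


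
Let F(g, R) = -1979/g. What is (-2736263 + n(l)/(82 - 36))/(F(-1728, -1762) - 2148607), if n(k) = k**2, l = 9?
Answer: 9886360608/7763108281 ≈ 1.2735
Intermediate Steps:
(-2736263 + n(l)/(82 - 36))/(F(-1728, -1762) - 2148607) = (-2736263 + 9**2/(82 - 36))/(-1979/(-1728) - 2148607) = (-2736263 + 81/46)/(-1979*(-1/1728) - 2148607) = (-2736263 + (1/46)*81)/(1979/1728 - 2148607) = (-2736263 + 81/46)/(-3712790917/1728) = -125868017/46*(-1728/3712790917) = 9886360608/7763108281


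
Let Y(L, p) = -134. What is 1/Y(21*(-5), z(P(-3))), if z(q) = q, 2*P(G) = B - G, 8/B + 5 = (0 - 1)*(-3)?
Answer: -1/134 ≈ -0.0074627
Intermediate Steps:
B = -4 (B = 8/(-5 + (0 - 1)*(-3)) = 8/(-5 - 1*(-3)) = 8/(-5 + 3) = 8/(-2) = 8*(-½) = -4)
P(G) = -2 - G/2 (P(G) = (-4 - G)/2 = -2 - G/2)
1/Y(21*(-5), z(P(-3))) = 1/(-134) = -1/134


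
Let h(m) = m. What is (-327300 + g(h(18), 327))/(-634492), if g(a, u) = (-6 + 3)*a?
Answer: 163677/317246 ≈ 0.51593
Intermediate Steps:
g(a, u) = -3*a
(-327300 + g(h(18), 327))/(-634492) = (-327300 - 3*18)/(-634492) = (-327300 - 54)*(-1/634492) = -327354*(-1/634492) = 163677/317246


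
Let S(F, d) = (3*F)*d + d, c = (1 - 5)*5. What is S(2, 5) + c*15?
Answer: -265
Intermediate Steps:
c = -20 (c = -4*5 = -20)
S(F, d) = d + 3*F*d (S(F, d) = 3*F*d + d = d + 3*F*d)
S(2, 5) + c*15 = 5*(1 + 3*2) - 20*15 = 5*(1 + 6) - 300 = 5*7 - 300 = 35 - 300 = -265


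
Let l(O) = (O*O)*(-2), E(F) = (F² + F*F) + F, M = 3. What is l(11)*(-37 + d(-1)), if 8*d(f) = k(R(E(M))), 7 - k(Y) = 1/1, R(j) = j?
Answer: 17545/2 ≈ 8772.5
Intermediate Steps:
E(F) = F + 2*F² (E(F) = (F² + F²) + F = 2*F² + F = F + 2*F²)
k(Y) = 6 (k(Y) = 7 - 1/1 = 7 - 1*1 = 7 - 1 = 6)
d(f) = ¾ (d(f) = (⅛)*6 = ¾)
l(O) = -2*O² (l(O) = O²*(-2) = -2*O²)
l(11)*(-37 + d(-1)) = (-2*11²)*(-37 + ¾) = -2*121*(-145/4) = -242*(-145/4) = 17545/2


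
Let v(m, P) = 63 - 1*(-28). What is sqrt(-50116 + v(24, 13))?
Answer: 5*I*sqrt(2001) ≈ 223.66*I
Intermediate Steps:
v(m, P) = 91 (v(m, P) = 63 + 28 = 91)
sqrt(-50116 + v(24, 13)) = sqrt(-50116 + 91) = sqrt(-50025) = 5*I*sqrt(2001)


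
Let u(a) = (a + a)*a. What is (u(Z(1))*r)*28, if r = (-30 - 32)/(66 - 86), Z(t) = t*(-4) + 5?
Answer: 868/5 ≈ 173.60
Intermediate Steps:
Z(t) = 5 - 4*t (Z(t) = -4*t + 5 = 5 - 4*t)
u(a) = 2*a² (u(a) = (2*a)*a = 2*a²)
r = 31/10 (r = -62/(-20) = -62*(-1/20) = 31/10 ≈ 3.1000)
(u(Z(1))*r)*28 = ((2*(5 - 4*1)²)*(31/10))*28 = ((2*(5 - 4)²)*(31/10))*28 = ((2*1²)*(31/10))*28 = ((2*1)*(31/10))*28 = (2*(31/10))*28 = (31/5)*28 = 868/5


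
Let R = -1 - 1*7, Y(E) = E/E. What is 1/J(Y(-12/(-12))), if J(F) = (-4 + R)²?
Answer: 1/144 ≈ 0.0069444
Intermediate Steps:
Y(E) = 1
R = -8 (R = -1 - 7 = -8)
J(F) = 144 (J(F) = (-4 - 8)² = (-12)² = 144)
1/J(Y(-12/(-12))) = 1/144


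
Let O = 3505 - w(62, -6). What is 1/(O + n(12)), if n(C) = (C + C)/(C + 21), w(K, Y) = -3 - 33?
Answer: 11/38959 ≈ 0.00028235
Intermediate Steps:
w(K, Y) = -36
O = 3541 (O = 3505 - 1*(-36) = 3505 + 36 = 3541)
n(C) = 2*C/(21 + C) (n(C) = (2*C)/(21 + C) = 2*C/(21 + C))
1/(O + n(12)) = 1/(3541 + 2*12/(21 + 12)) = 1/(3541 + 2*12/33) = 1/(3541 + 2*12*(1/33)) = 1/(3541 + 8/11) = 1/(38959/11) = 11/38959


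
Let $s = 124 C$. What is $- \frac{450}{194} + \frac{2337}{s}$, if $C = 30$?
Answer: $- \frac{203437}{120280} \approx -1.6914$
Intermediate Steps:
$s = 3720$ ($s = 124 \cdot 30 = 3720$)
$- \frac{450}{194} + \frac{2337}{s} = - \frac{450}{194} + \frac{2337}{3720} = \left(-450\right) \frac{1}{194} + 2337 \cdot \frac{1}{3720} = - \frac{225}{97} + \frac{779}{1240} = - \frac{203437}{120280}$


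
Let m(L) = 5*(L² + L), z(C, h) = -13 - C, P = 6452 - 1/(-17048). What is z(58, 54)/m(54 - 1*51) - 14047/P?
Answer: -2016177077/599965620 ≈ -3.3605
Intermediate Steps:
P = 109993697/17048 (P = 6452 - 1*(-1/17048) = 6452 + 1/17048 = 109993697/17048 ≈ 6452.0)
m(L) = 5*L + 5*L² (m(L) = 5*(L + L²) = 5*L + 5*L²)
z(58, 54)/m(54 - 1*51) - 14047/P = (-13 - 1*58)/((5*(54 - 1*51)*(1 + (54 - 1*51)))) - 14047/109993697/17048 = (-13 - 58)/((5*(54 - 51)*(1 + (54 - 51)))) - 14047*17048/109993697 = -71*1/(15*(1 + 3)) - 21770296/9999427 = -71/(5*3*4) - 21770296/9999427 = -71/60 - 21770296/9999427 = -2016177077/599965620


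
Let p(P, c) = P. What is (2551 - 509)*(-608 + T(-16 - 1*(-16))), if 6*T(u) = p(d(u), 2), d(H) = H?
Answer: -1241536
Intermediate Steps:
T(u) = u/6
(2551 - 509)*(-608 + T(-16 - 1*(-16))) = (2551 - 509)*(-608 + (-16 - 1*(-16))/6) = 2042*(-608 + (-16 + 16)/6) = 2042*(-608 + (1/6)*0) = 2042*(-608 + 0) = 2042*(-608) = -1241536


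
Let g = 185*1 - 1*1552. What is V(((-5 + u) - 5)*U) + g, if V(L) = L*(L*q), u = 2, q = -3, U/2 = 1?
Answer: -2135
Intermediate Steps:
U = 2 (U = 2*1 = 2)
V(L) = -3*L**2 (V(L) = L*(L*(-3)) = L*(-3*L) = -3*L**2)
g = -1367 (g = 185 - 1552 = -1367)
V(((-5 + u) - 5)*U) + g = -3*4*((-5 + 2) - 5)**2 - 1367 = -3*4*(-3 - 5)**2 - 1367 = -3*(-8*2)**2 - 1367 = -3*(-16)**2 - 1367 = -3*256 - 1367 = -768 - 1367 = -2135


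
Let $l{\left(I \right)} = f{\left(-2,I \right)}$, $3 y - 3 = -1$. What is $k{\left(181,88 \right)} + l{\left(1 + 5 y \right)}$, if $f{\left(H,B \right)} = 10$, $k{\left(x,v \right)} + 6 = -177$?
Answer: $-173$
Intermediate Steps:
$y = \frac{2}{3}$ ($y = 1 + \frac{1}{3} \left(-1\right) = 1 - \frac{1}{3} = \frac{2}{3} \approx 0.66667$)
$k{\left(x,v \right)} = -183$ ($k{\left(x,v \right)} = -6 - 177 = -183$)
$l{\left(I \right)} = 10$
$k{\left(181,88 \right)} + l{\left(1 + 5 y \right)} = -183 + 10 = -173$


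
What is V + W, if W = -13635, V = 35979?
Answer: 22344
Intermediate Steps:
V + W = 35979 - 13635 = 22344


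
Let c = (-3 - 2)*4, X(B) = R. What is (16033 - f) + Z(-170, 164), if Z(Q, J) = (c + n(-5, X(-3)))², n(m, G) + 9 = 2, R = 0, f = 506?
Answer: 16256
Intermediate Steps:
X(B) = 0
c = -20 (c = -5*4 = -20)
n(m, G) = -7 (n(m, G) = -9 + 2 = -7)
Z(Q, J) = 729 (Z(Q, J) = (-20 - 7)² = (-27)² = 729)
(16033 - f) + Z(-170, 164) = (16033 - 1*506) + 729 = (16033 - 506) + 729 = 15527 + 729 = 16256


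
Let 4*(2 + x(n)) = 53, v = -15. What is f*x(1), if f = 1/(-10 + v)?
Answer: -9/20 ≈ -0.45000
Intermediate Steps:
x(n) = 45/4 (x(n) = -2 + (¼)*53 = -2 + 53/4 = 45/4)
f = -1/25 (f = 1/(-10 - 15) = 1/(-25) = -1/25 ≈ -0.040000)
f*x(1) = -1/25*45/4 = -9/20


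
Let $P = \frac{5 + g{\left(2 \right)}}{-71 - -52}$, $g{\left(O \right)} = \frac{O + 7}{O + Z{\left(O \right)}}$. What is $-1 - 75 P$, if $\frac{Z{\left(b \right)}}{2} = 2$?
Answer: $\frac{937}{38} \approx 24.658$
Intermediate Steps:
$Z{\left(b \right)} = 4$ ($Z{\left(b \right)} = 2 \cdot 2 = 4$)
$g{\left(O \right)} = \frac{7 + O}{4 + O}$ ($g{\left(O \right)} = \frac{O + 7}{O + 4} = \frac{7 + O}{4 + O}$)
$P = - \frac{13}{38}$ ($P = \frac{5 + \frac{7 + 2}{4 + 2}}{-71 - -52} = \frac{5 + \frac{1}{6} \cdot 9}{-71 + 52} = \frac{5 + \frac{1}{6} \cdot 9}{-19} = \left(5 + \frac{3}{2}\right) \left(- \frac{1}{19}\right) = \frac{13}{2} \left(- \frac{1}{19}\right) = - \frac{13}{38} \approx -0.34211$)
$-1 - 75 P = -1 - - \frac{975}{38} = -1 + \frac{975}{38} = \frac{937}{38}$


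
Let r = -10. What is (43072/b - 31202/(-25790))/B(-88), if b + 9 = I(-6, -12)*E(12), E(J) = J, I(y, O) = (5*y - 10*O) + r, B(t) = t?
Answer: -570249991/1079156760 ≈ -0.52842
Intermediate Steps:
I(y, O) = -10 - 10*O + 5*y (I(y, O) = (5*y - 10*O) - 10 = (-10*O + 5*y) - 10 = -10 - 10*O + 5*y)
b = 951 (b = -9 + (-10 - 10*(-12) + 5*(-6))*12 = -9 + (-10 + 120 - 30)*12 = -9 + 80*12 = -9 + 960 = 951)
(43072/b - 31202/(-25790))/B(-88) = (43072/951 - 31202/(-25790))/(-88) = (43072*(1/951) - 31202*(-1/25790))*(-1/88) = (43072/951 + 15601/12895)*(-1/88) = (570249991/12263145)*(-1/88) = -570249991/1079156760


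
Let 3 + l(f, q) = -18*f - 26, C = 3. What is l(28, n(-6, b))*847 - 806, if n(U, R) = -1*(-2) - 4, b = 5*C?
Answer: -452257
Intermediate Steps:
b = 15 (b = 5*3 = 15)
n(U, R) = -2 (n(U, R) = 2 - 4 = -2)
l(f, q) = -29 - 18*f (l(f, q) = -3 + (-18*f - 26) = -3 + (-26 - 18*f) = -29 - 18*f)
l(28, n(-6, b))*847 - 806 = (-29 - 18*28)*847 - 806 = (-29 - 504)*847 - 806 = -533*847 - 806 = -451451 - 806 = -452257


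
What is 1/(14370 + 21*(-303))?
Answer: 1/8007 ≈ 0.00012489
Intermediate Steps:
1/(14370 + 21*(-303)) = 1/(14370 - 6363) = 1/8007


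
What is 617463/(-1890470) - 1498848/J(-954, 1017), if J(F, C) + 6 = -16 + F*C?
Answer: 6982624617/5731905040 ≈ 1.2182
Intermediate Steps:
J(F, C) = -22 + C*F (J(F, C) = -6 + (-16 + F*C) = -6 + (-16 + C*F) = -22 + C*F)
617463/(-1890470) - 1498848/J(-954, 1017) = 617463/(-1890470) - 1498848/(-22 + 1017*(-954)) = 617463*(-1/1890470) - 1498848/(-22 - 970218) = -617463/1890470 - 1498848/(-970240) = -617463/1890470 - 1498848*(-1/970240) = -617463/1890470 + 46839/30320 = 6982624617/5731905040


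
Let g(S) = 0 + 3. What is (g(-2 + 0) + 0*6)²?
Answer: 9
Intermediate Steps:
g(S) = 3
(g(-2 + 0) + 0*6)² = (3 + 0*6)² = (3 + 0)² = 3² = 9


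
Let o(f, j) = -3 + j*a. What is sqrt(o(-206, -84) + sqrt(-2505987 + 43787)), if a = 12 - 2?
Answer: sqrt(-843 + 10*I*sqrt(24622)) ≈ 21.659 + 36.223*I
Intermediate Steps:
a = 10
o(f, j) = -3 + 10*j (o(f, j) = -3 + j*10 = -3 + 10*j)
sqrt(o(-206, -84) + sqrt(-2505987 + 43787)) = sqrt((-3 + 10*(-84)) + sqrt(-2505987 + 43787)) = sqrt((-3 - 840) + sqrt(-2462200)) = sqrt(-843 + 10*I*sqrt(24622))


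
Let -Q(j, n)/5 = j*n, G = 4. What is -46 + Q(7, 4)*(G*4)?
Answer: -2286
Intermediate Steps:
Q(j, n) = -5*j*n
-46 + Q(7, 4)*(G*4) = -46 + (-5*7*4)*(4*4) = -46 - 140*16 = -46 - 2240 = -2286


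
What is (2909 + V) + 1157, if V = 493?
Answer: 4559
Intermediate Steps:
(2909 + V) + 1157 = (2909 + 493) + 1157 = 3402 + 1157 = 4559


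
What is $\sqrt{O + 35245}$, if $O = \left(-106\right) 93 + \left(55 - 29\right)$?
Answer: $\sqrt{25413} \approx 159.41$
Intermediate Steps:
$O = -9832$ ($O = -9858 + 26 = -9832$)
$\sqrt{O + 35245} = \sqrt{-9832 + 35245} = \sqrt{25413}$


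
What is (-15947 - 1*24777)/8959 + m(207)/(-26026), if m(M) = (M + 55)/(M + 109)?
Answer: -167462659821/36840375572 ≈ -4.5456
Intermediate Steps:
m(M) = (55 + M)/(109 + M)
(-15947 - 1*24777)/8959 + m(207)/(-26026) = (-15947 - 1*24777)/8959 + ((55 + 207)/(109 + 207))/(-26026) = (-15947 - 24777)*(1/8959) + (262/316)*(-1/26026) = -40724*1/8959 + ((1/316)*262)*(-1/26026) = -40724/8959 + (131/158)*(-1/26026) = -40724/8959 - 131/4112108 = -167462659821/36840375572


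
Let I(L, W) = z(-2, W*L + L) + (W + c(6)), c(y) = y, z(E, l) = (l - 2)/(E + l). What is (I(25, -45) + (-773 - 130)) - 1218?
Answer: -2159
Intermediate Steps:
z(E, l) = (-2 + l)/(E + l)
I(L, W) = 7 + W (I(L, W) = (-2 + (W*L + L))/(-2 + (W*L + L)) + (W + 6) = (-2 + (L*W + L))/(-2 + (L*W + L)) + (6 + W) = (-2 + (L + L*W))/(-2 + (L + L*W)) + (6 + W) = (-2 + L + L*W)/(-2 + L + L*W) + (6 + W) = 1 + (6 + W) = 7 + W)
(I(25, -45) + (-773 - 130)) - 1218 = ((7 - 45) + (-773 - 130)) - 1218 = (-38 - 903) - 1218 = -941 - 1218 = -2159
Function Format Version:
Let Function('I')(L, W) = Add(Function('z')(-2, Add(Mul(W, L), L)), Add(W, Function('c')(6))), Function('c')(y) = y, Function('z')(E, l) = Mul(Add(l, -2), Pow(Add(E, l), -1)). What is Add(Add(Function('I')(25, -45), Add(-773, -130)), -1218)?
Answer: -2159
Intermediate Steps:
Function('z')(E, l) = Mul(Pow(Add(E, l), -1), Add(-2, l)) (Function('z')(E, l) = Mul(Add(-2, l), Pow(Add(E, l), -1)) = Mul(Pow(Add(E, l), -1), Add(-2, l)))
Function('I')(L, W) = Add(7, W) (Function('I')(L, W) = Add(Mul(Pow(Add(-2, Add(Mul(W, L), L)), -1), Add(-2, Add(Mul(W, L), L))), Add(W, 6)) = Add(Mul(Pow(Add(-2, Add(Mul(L, W), L)), -1), Add(-2, Add(Mul(L, W), L))), Add(6, W)) = Add(Mul(Pow(Add(-2, Add(L, Mul(L, W))), -1), Add(-2, Add(L, Mul(L, W)))), Add(6, W)) = Add(Mul(Pow(Add(-2, L, Mul(L, W)), -1), Add(-2, L, Mul(L, W))), Add(6, W)) = Add(1, Add(6, W)) = Add(7, W))
Add(Add(Function('I')(25, -45), Add(-773, -130)), -1218) = Add(Add(Add(7, -45), Add(-773, -130)), -1218) = Add(Add(-38, -903), -1218) = Add(-941, -1218) = -2159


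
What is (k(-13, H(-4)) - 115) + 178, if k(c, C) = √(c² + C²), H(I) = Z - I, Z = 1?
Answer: 63 + √194 ≈ 76.928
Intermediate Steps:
H(I) = 1 - I
k(c, C) = √(C² + c²)
(k(-13, H(-4)) - 115) + 178 = (√((1 - 1*(-4))² + (-13)²) - 115) + 178 = (√((1 + 4)² + 169) - 115) + 178 = (√(5² + 169) - 115) + 178 = (√(25 + 169) - 115) + 178 = (√194 - 115) + 178 = (-115 + √194) + 178 = 63 + √194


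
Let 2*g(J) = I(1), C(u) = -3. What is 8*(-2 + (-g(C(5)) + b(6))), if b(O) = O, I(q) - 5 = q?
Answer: 8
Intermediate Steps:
I(q) = 5 + q
g(J) = 3 (g(J) = (5 + 1)/2 = (½)*6 = 3)
8*(-2 + (-g(C(5)) + b(6))) = 8*(-2 + (-1*3 + 6)) = 8*(-2 + (-3 + 6)) = 8*(-2 + 3) = 8*1 = 8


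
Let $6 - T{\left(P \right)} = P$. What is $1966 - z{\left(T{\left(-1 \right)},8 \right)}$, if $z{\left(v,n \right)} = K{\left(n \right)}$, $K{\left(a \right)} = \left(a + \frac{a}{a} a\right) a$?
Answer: $1838$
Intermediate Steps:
$T{\left(P \right)} = 6 - P$
$K{\left(a \right)} = 2 a^{2}$ ($K{\left(a \right)} = \left(a + 1 a\right) a = \left(a + a\right) a = 2 a a = 2 a^{2}$)
$z{\left(v,n \right)} = 2 n^{2}$
$1966 - z{\left(T{\left(-1 \right)},8 \right)} = 1966 - 2 \cdot 8^{2} = 1966 - 2 \cdot 64 = 1966 - 128 = 1838$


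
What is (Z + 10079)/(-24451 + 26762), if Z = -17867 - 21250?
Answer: -29038/2311 ≈ -12.565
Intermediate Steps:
Z = -39117
(Z + 10079)/(-24451 + 26762) = (-39117 + 10079)/(-24451 + 26762) = -29038/2311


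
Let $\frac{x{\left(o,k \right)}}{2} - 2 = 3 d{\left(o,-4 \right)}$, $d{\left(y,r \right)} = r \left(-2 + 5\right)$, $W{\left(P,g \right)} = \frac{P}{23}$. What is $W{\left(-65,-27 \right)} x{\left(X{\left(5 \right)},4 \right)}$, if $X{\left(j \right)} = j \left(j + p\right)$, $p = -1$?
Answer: $\frac{4420}{23} \approx 192.17$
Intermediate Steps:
$X{\left(j \right)} = j \left(-1 + j\right)$ ($X{\left(j \right)} = j \left(j - 1\right) = j \left(-1 + j\right)$)
$W{\left(P,g \right)} = \frac{P}{23}$ ($W{\left(P,g \right)} = P \frac{1}{23} = \frac{P}{23}$)
$d{\left(y,r \right)} = 3 r$ ($d{\left(y,r \right)} = r 3 = 3 r$)
$x{\left(o,k \right)} = -68$ ($x{\left(o,k \right)} = 4 + 2 \cdot 3 \cdot 3 \left(-4\right) = 4 + 2 \cdot 3 \left(-12\right) = 4 + 2 \left(-36\right) = 4 - 72 = -68$)
$W{\left(-65,-27 \right)} x{\left(X{\left(5 \right)},4 \right)} = \frac{1}{23} \left(-65\right) \left(-68\right) = \left(- \frac{65}{23}\right) \left(-68\right) = \frac{4420}{23}$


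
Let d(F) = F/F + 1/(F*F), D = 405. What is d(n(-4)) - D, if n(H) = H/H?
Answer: -403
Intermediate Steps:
n(H) = 1
d(F) = 1 + F⁻²
d(n(-4)) - D = (1 + 1⁻²) - 1*405 = (1 + 1) - 405 = 2 - 405 = -403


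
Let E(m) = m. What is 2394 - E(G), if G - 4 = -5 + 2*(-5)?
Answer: 2405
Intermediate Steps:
G = -11 (G = 4 + (-5 + 2*(-5)) = 4 + (-5 - 10) = 4 - 15 = -11)
2394 - E(G) = 2394 - 1*(-11) = 2394 + 11 = 2405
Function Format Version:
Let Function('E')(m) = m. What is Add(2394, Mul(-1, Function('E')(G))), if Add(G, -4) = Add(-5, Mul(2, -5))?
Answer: 2405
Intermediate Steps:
G = -11 (G = Add(4, Add(-5, Mul(2, -5))) = Add(4, Add(-5, -10)) = Add(4, -15) = -11)
Add(2394, Mul(-1, Function('E')(G))) = Add(2394, Mul(-1, -11)) = Add(2394, 11) = 2405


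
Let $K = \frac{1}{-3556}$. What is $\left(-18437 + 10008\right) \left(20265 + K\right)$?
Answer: $- \frac{607413455431}{3556} \approx -1.7081 \cdot 10^{8}$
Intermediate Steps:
$K = - \frac{1}{3556} \approx -0.00028121$
$\left(-18437 + 10008\right) \left(20265 + K\right) = \left(-18437 + 10008\right) \left(20265 - \frac{1}{3556}\right) = \left(-8429\right) \frac{72062339}{3556} = - \frac{607413455431}{3556}$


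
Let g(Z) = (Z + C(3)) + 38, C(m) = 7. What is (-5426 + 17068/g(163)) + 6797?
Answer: 75559/52 ≈ 1453.1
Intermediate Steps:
g(Z) = 45 + Z (g(Z) = (Z + 7) + 38 = (7 + Z) + 38 = 45 + Z)
(-5426 + 17068/g(163)) + 6797 = (-5426 + 17068/(45 + 163)) + 6797 = (-5426 + 17068/208) + 6797 = (-5426 + 17068*(1/208)) + 6797 = (-5426 + 4267/52) + 6797 = -277885/52 + 6797 = 75559/52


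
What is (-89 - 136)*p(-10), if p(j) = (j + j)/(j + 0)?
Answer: -450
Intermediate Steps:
p(j) = 2 (p(j) = (2*j)/j = 2)
(-89 - 136)*p(-10) = (-89 - 136)*2 = -225*2 = -450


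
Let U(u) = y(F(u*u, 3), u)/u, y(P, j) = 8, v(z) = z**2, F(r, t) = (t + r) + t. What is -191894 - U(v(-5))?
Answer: -4797358/25 ≈ -1.9189e+5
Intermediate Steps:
F(r, t) = r + 2*t (F(r, t) = (r + t) + t = r + 2*t)
U(u) = 8/u
-191894 - U(v(-5)) = -191894 - 8/((-5)**2) = -191894 - 8/25 = -4797358/25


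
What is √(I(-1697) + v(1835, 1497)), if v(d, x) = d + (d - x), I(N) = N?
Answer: 2*√119 ≈ 21.817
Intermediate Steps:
v(d, x) = -x + 2*d
√(I(-1697) + v(1835, 1497)) = √(-1697 + (-1*1497 + 2*1835)) = √(-1697 + (-1497 + 3670)) = √(-1697 + 2173) = √476 = 2*√119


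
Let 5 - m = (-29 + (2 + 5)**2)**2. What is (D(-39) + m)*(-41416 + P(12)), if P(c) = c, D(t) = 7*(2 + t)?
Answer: 27078216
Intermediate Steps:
D(t) = 14 + 7*t
m = -395 (m = 5 - (-29 + (2 + 5)**2)**2 = 5 - (-29 + 7**2)**2 = 5 - (-29 + 49)**2 = 5 - 1*20**2 = 5 - 1*400 = 5 - 400 = -395)
(D(-39) + m)*(-41416 + P(12)) = ((14 + 7*(-39)) - 395)*(-41416 + 12) = ((14 - 273) - 395)*(-41404) = (-259 - 395)*(-41404) = -654*(-41404) = 27078216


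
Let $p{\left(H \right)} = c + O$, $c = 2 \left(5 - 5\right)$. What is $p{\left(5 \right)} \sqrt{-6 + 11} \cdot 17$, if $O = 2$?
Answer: $34 \sqrt{5} \approx 76.026$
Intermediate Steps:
$c = 0$ ($c = 2 \cdot 0 = 0$)
$p{\left(H \right)} = 2$ ($p{\left(H \right)} = 0 + 2 = 2$)
$p{\left(5 \right)} \sqrt{-6 + 11} \cdot 17 = 2 \sqrt{-6 + 11} \cdot 17 = 2 \sqrt{5} \cdot 17 = 34 \sqrt{5}$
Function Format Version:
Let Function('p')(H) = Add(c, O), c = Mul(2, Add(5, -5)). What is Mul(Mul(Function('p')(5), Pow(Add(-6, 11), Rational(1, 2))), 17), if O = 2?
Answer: Mul(34, Pow(5, Rational(1, 2))) ≈ 76.026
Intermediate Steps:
c = 0 (c = Mul(2, 0) = 0)
Function('p')(H) = 2 (Function('p')(H) = Add(0, 2) = 2)
Mul(Mul(Function('p')(5), Pow(Add(-6, 11), Rational(1, 2))), 17) = Mul(Mul(2, Pow(Add(-6, 11), Rational(1, 2))), 17) = Mul(Mul(2, Pow(5, Rational(1, 2))), 17) = Mul(34, Pow(5, Rational(1, 2)))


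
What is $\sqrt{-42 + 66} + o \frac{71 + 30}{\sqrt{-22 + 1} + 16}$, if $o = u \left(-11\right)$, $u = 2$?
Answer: $- \frac{35552}{277} + 2 \sqrt{6} + \frac{2222 i \sqrt{21}}{277} \approx -123.45 + 36.76 i$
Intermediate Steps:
$o = -22$ ($o = 2 \left(-11\right) = -22$)
$\sqrt{-42 + 66} + o \frac{71 + 30}{\sqrt{-22 + 1} + 16} = \sqrt{-42 + 66} - 22 \frac{71 + 30}{\sqrt{-22 + 1} + 16} = \sqrt{24} - 22 \frac{101}{\sqrt{-21} + 16} = 2 \sqrt{6} - 22 \frac{101}{i \sqrt{21} + 16} = 2 \sqrt{6} - 22 \frac{101}{16 + i \sqrt{21}} = 2 \sqrt{6} - \frac{2222}{16 + i \sqrt{21}} = - \frac{2222}{16 + i \sqrt{21}} + 2 \sqrt{6}$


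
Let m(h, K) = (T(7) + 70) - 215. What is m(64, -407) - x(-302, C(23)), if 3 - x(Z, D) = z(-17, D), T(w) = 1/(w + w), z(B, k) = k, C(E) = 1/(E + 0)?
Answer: -47619/322 ≈ -147.89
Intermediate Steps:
C(E) = 1/E
T(w) = 1/(2*w)
x(Z, D) = 3 - D
m(h, K) = -2029/14 (m(h, K) = ((½)/7 + 70) - 215 = ((½)*(⅐) + 70) - 215 = (1/14 + 70) - 215 = 981/14 - 215 = -2029/14)
m(64, -407) - x(-302, C(23)) = -2029/14 - (3 - 1/23) = -2029/14 - 1*68/23 = -2029/14 - 68/23 = -47619/322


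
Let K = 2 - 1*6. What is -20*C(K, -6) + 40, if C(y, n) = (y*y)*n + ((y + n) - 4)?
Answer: 2240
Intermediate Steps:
K = -4 (K = 2 - 6 = -4)
C(y, n) = -4 + n + y + n*y² (C(y, n) = y²*n + ((n + y) - 4) = n*y² + (-4 + n + y) = -4 + n + y + n*y²)
-20*C(K, -6) + 40 = -20*(-4 - 6 - 4 - 6*(-4)²) + 40 = -20*(-4 - 6 - 4 - 6*16) + 40 = -20*(-4 - 6 - 4 - 96) + 40 = -20*(-110) + 40 = 2200 + 40 = 2240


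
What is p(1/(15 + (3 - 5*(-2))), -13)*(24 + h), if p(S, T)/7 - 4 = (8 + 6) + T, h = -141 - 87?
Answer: -7140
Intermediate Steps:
h = -228
p(S, T) = 126 + 7*T (p(S, T) = 28 + 7*((8 + 6) + T) = 28 + 7*(14 + T) = 28 + (98 + 7*T) = 126 + 7*T)
p(1/(15 + (3 - 5*(-2))), -13)*(24 + h) = (126 + 7*(-13))*(24 - 228) = (126 - 91)*(-204) = 35*(-204) = -7140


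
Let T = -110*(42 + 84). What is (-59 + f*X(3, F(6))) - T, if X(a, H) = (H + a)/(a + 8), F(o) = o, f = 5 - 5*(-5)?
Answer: 152081/11 ≈ 13826.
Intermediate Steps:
T = -13860 (T = -110*126 = -13860)
f = 30 (f = 5 + 25 = 30)
X(a, H) = (H + a)/(8 + a)
(-59 + f*X(3, F(6))) - T = (-59 + 30*((6 + 3)/(8 + 3))) - 1*(-13860) = (-59 + 30*(9/11)) + 13860 = (-59 + 270/11) + 13860 = -379/11 + 13860 = 152081/11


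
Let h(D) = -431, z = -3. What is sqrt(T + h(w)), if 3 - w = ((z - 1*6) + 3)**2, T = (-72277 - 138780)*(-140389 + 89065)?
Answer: sqrt(10832289037) ≈ 1.0408e+5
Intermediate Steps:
T = 10832289468 (T = -211057*(-51324) = 10832289468)
w = -33 (w = 3 - ((-3 - 1*6) + 3)**2 = 3 - ((-3 - 6) + 3)**2 = 3 - (-9 + 3)**2 = 3 - 1*(-6)**2 = 3 - 1*36 = 3 - 36 = -33)
sqrt(T + h(w)) = sqrt(10832289468 - 431) = sqrt(10832289037)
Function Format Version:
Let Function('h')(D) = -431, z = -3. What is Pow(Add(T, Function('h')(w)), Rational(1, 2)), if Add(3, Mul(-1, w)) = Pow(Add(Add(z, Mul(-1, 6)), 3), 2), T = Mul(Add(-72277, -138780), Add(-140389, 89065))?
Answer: Pow(10832289037, Rational(1, 2)) ≈ 1.0408e+5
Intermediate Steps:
T = 10832289468 (T = Mul(-211057, -51324) = 10832289468)
w = -33 (w = Add(3, Mul(-1, Pow(Add(Add(-3, Mul(-1, 6)), 3), 2))) = Add(3, Mul(-1, Pow(Add(Add(-3, -6), 3), 2))) = Add(3, Mul(-1, Pow(Add(-9, 3), 2))) = Add(3, Mul(-1, Pow(-6, 2))) = Add(3, Mul(-1, 36)) = Add(3, -36) = -33)
Pow(Add(T, Function('h')(w)), Rational(1, 2)) = Pow(Add(10832289468, -431), Rational(1, 2)) = Pow(10832289037, Rational(1, 2))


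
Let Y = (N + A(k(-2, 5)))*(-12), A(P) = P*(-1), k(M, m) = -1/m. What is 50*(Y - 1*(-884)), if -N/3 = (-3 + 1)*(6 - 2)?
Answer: 29680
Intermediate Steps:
N = 24 (N = -3*(-3 + 1)*(6 - 2) = -(-6)*4 = -3*(-8) = 24)
A(P) = -P
Y = -1452/5 (Y = (24 - (-1)/5)*(-12) = (24 - 1*(-1/5))*(-12) = (24 + 1/5)*(-12) = (121/5)*(-12) = -1452/5 ≈ -290.40)
50*(Y - 1*(-884)) = 50*(-1452/5 - 1*(-884)) = 50*(-1452/5 + 884) = 50*(2968/5) = 29680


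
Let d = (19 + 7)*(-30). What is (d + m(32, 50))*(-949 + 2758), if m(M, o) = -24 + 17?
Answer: -1423683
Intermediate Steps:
m(M, o) = -7
d = -780 (d = 26*(-30) = -780)
(d + m(32, 50))*(-949 + 2758) = (-780 - 7)*(-949 + 2758) = -787*1809 = -1423683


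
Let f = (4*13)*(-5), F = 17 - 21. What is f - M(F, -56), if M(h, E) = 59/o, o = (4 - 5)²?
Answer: -319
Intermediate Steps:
o = 1 (o = (-1)² = 1)
F = -4
M(h, E) = 59 (M(h, E) = 59/1 = 59*1 = 59)
f = -260 (f = 52*(-5) = -260)
f - M(F, -56) = -260 - 1*59 = -260 - 59 = -319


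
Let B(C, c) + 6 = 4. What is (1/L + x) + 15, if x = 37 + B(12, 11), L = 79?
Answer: 3951/79 ≈ 50.013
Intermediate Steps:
B(C, c) = -2 (B(C, c) = -6 + 4 = -2)
x = 35 (x = 37 - 2 = 35)
(1/L + x) + 15 = (1/79 + 35) + 15 = 2766/79 + 15 = 3951/79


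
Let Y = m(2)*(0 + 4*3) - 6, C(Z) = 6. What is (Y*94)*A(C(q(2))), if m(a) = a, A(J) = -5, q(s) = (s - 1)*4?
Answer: -8460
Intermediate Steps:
q(s) = -4 + 4*s (q(s) = (-1 + s)*4 = -4 + 4*s)
Y = 18 (Y = 2*(0 + 4*3) - 6 = 2*(0 + 12) - 6 = 2*12 - 6 = 24 - 6 = 18)
(Y*94)*A(C(q(2))) = (18*94)*(-5) = 1692*(-5) = -8460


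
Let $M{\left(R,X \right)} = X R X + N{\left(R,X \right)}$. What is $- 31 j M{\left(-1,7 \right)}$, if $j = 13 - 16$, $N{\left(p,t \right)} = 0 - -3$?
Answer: $-4278$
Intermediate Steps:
$N{\left(p,t \right)} = 3$ ($N{\left(p,t \right)} = 0 + 3 = 3$)
$M{\left(R,X \right)} = 3 + R X^{2}$ ($M{\left(R,X \right)} = X R X + 3 = R X X + 3 = R X^{2} + 3 = 3 + R X^{2}$)
$j = -3$
$- 31 j M{\left(-1,7 \right)} = \left(-31\right) \left(-3\right) \left(3 - 7^{2}\right) = 93 \left(3 - 49\right) = 93 \left(-46\right) = -4278$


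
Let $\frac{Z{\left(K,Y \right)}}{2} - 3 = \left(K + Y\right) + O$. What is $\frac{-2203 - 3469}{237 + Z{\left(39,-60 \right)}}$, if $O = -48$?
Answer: $- \frac{5672}{105} \approx -54.019$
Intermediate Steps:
$Z{\left(K,Y \right)} = -90 + 2 K + 2 Y$ ($Z{\left(K,Y \right)} = 6 + 2 \left(\left(K + Y\right) - 48\right) = 6 + 2 \left(-48 + K + Y\right) = 6 + \left(-96 + 2 K + 2 Y\right) = -90 + 2 K + 2 Y$)
$\frac{-2203 - 3469}{237 + Z{\left(39,-60 \right)}} = \frac{-2203 - 3469}{237 + \left(-90 + 2 \cdot 39 + 2 \left(-60\right)\right)} = - \frac{5672}{237 - 132} = - \frac{5672}{105}$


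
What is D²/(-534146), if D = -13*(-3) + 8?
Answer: -2209/534146 ≈ -0.0041356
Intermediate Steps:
D = 47 (D = 39 + 8 = 47)
D²/(-534146) = 47²/(-534146) = 2209*(-1/534146) = -2209/534146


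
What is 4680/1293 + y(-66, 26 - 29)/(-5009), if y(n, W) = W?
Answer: 7815333/2158879 ≈ 3.6201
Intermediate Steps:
4680/1293 + y(-66, 26 - 29)/(-5009) = 4680/1293 + (26 - 29)/(-5009) = 4680*(1/1293) - 3*(-1/5009) = 1560/431 + 3/5009 = 7815333/2158879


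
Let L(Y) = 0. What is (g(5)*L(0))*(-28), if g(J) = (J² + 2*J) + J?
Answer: 0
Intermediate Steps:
g(J) = J² + 3*J
(g(5)*L(0))*(-28) = ((5*(3 + 5))*0)*(-28) = ((5*8)*0)*(-28) = (40*0)*(-28) = 0*(-28) = 0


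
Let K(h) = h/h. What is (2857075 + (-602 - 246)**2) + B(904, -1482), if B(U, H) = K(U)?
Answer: 3576180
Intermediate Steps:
K(h) = 1
B(U, H) = 1
(2857075 + (-602 - 246)**2) + B(904, -1482) = (2857075 + (-602 - 246)**2) + 1 = (2857075 + (-848)**2) + 1 = (2857075 + 719104) + 1 = 3576179 + 1 = 3576180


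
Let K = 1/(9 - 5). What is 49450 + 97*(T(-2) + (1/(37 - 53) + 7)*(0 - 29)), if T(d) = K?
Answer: 479345/16 ≈ 29959.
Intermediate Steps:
K = 1/4 ≈ 0.25000
T(d) = 1/4
49450 + 97*(T(-2) + (1/(37 - 53) + 7)*(0 - 29)) = 49450 + 97*(1/4 + (1/(37 - 53) + 7)*(0 - 29)) = 49450 + 97*(1/4 + (1/(-16) + 7)*(-29)) = 49450 + 97*(1/4 + (-1/16 + 7)*(-29)) = 49450 + 97*(1/4 + (111/16)*(-29)) = 49450 + 97*(1/4 - 3219/16) = 49450 + 97*(-3215/16) = 49450 - 311855/16 = 479345/16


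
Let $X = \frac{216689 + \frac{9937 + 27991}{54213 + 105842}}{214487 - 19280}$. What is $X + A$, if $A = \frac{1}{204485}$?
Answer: $\frac{472801337114836}{425926664859115} \approx 1.1101$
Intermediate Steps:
$X = \frac{11560731941}{10414618795}$ ($X = \frac{216689 + \frac{37928}{160055}}{195207} = \left(216689 + 37928 \cdot \frac{1}{160055}\right) \frac{1}{195207} = \left(216689 + \frac{37928}{160055}\right) \frac{1}{195207} = \frac{34682195823}{160055} \cdot \frac{1}{195207} = \frac{11560731941}{10414618795} \approx 1.11$)
$A = \frac{1}{204485} \approx 4.8903 \cdot 10^{-6}$
$X + A = \frac{11560731941}{10414618795} + \frac{1}{204485} = \frac{472801337114836}{425926664859115}$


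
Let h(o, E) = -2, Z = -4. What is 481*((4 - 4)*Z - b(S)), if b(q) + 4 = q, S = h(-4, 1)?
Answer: 2886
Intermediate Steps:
S = -2
b(q) = -4 + q
481*((4 - 4)*Z - b(S)) = 481*((4 - 4)*(-4) - (-4 - 2)) = 481*(0*(-4) - 1*(-6)) = 481*(0 + 6) = 481*6 = 2886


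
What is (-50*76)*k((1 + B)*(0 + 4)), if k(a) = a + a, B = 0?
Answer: -30400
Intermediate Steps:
k(a) = 2*a
(-50*76)*k((1 + B)*(0 + 4)) = (-50*76)*(2*((1 + 0)*(0 + 4))) = -7600*1*4 = -7600*4 = -3800*8 = -30400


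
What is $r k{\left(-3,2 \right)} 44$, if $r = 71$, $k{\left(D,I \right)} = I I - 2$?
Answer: $6248$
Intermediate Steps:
$k{\left(D,I \right)} = -2 + I^{2}$ ($k{\left(D,I \right)} = I^{2} - 2 = -2 + I^{2}$)
$r k{\left(-3,2 \right)} 44 = 71 \left(-2 + 2^{2}\right) 44 = 71 \left(-2 + 4\right) 44 = 71 \cdot 2 \cdot 44 = 142 \cdot 44 = 6248$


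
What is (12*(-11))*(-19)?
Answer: 2508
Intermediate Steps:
(12*(-11))*(-19) = -132*(-19) = 2508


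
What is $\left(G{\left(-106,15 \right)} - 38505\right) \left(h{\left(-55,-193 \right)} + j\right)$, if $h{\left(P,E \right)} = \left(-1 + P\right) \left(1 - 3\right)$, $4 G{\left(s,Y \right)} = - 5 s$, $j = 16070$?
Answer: $-620943795$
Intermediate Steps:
$G{\left(s,Y \right)} = - \frac{5 s}{4}$ ($G{\left(s,Y \right)} = \frac{\left(-5\right) s}{4} = - \frac{5 s}{4}$)
$h{\left(P,E \right)} = 2 - 2 P$ ($h{\left(P,E \right)} = \left(-1 + P\right) \left(-2\right) = 2 - 2 P$)
$\left(G{\left(-106,15 \right)} - 38505\right) \left(h{\left(-55,-193 \right)} + j\right) = \left(\left(- \frac{5}{4}\right) \left(-106\right) - 38505\right) \left(\left(2 - -110\right) + 16070\right) = \left(\frac{265}{2} - 38505\right) \left(\left(2 + 110\right) + 16070\right) = - \frac{76745 \left(112 + 16070\right)}{2} = \left(- \frac{76745}{2}\right) 16182 = -620943795$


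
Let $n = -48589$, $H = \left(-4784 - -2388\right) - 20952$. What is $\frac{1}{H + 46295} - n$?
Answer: $\frac{1114971784}{22947} \approx 48589.0$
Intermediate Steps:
$H = -23348$ ($H = \left(-4784 + 2388\right) - 20952 = -2396 - 20952 = -23348$)
$\frac{1}{H + 46295} - n = \frac{1}{-23348 + 46295} - -48589 = \frac{1}{22947} + 48589 = \frac{1114971784}{22947}$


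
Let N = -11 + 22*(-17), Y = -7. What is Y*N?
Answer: 2695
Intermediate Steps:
N = -385 (N = -11 - 374 = -385)
Y*N = -7*(-385) = 2695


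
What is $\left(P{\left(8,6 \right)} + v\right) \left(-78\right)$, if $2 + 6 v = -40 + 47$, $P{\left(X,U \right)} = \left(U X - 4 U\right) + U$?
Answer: $-2405$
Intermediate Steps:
$P{\left(X,U \right)} = - 3 U + U X$ ($P{\left(X,U \right)} = \left(- 4 U + U X\right) + U = - 3 U + U X$)
$v = \frac{5}{6}$ ($v = - \frac{1}{3} + \frac{-40 + 47}{6} = - \frac{1}{3} + \frac{1}{6} \cdot 7 = - \frac{1}{3} + \frac{7}{6} = \frac{5}{6} \approx 0.83333$)
$\left(P{\left(8,6 \right)} + v\right) \left(-78\right) = \left(6 \left(-3 + 8\right) + \frac{5}{6}\right) \left(-78\right) = \left(6 \cdot 5 + \frac{5}{6}\right) \left(-78\right) = \left(30 + \frac{5}{6}\right) \left(-78\right) = \frac{185}{6} \left(-78\right) = -2405$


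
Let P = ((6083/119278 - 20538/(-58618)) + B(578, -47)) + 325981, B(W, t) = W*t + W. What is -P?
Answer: -149522150139845/499416986 ≈ -2.9939e+5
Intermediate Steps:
B(W, t) = W + W*t
P = 149522150139845/499416986 (P = ((6083/119278 - 20538/(-58618)) + 578*(1 - 47)) + 325981 = ((6083*(1/119278) - 20538*(-1/58618)) + 578*(-46)) + 325981 = ((6083/119278 + 1467/4187) - 26588) + 325981 = (200450347/499416986 - 26588) + 325981 = -13278298373421/499416986 + 325981 = 149522150139845/499416986 ≈ 2.9939e+5)
-P = -1*149522150139845/499416986 = -149522150139845/499416986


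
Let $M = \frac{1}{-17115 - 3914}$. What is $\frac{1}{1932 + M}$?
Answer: $\frac{21029}{40628027} \approx 0.0005176$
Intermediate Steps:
$M = - \frac{1}{21029}$ ($M = \frac{1}{-17115 + \left(-15075 + 11161\right)} = \frac{1}{-17115 - 3914} = \frac{1}{-21029} = - \frac{1}{21029} \approx -4.7553 \cdot 10^{-5}$)
$\frac{1}{1932 + M} = \frac{1}{1932 - \frac{1}{21029}} = \frac{1}{\frac{40628027}{21029}} = \frac{21029}{40628027}$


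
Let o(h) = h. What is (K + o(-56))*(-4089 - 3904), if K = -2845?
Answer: 23187693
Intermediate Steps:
(K + o(-56))*(-4089 - 3904) = (-2845 - 56)*(-4089 - 3904) = -2901*(-7993) = 23187693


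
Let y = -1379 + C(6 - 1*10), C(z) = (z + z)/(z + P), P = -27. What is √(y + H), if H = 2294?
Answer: √879563/31 ≈ 30.253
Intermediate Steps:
C(z) = 2*z/(-27 + z) (C(z) = (z + z)/(z - 27) = (2*z)/(-27 + z) = 2*z/(-27 + z))
y = -42741/31 (y = -1379 + 2*(6 - 1*10)/(-27 + (6 - 1*10)) = -1379 + 2*(6 - 10)/(-27 + (6 - 10)) = -1379 + 2*(-4)/(-27 - 4) = -1379 + 2*(-4)/(-31) = -1379 + 2*(-4)*(-1/31) = -1379 + 8/31 = -42741/31 ≈ -1378.7)
√(y + H) = √(-42741/31 + 2294) = √(28373/31) = √879563/31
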